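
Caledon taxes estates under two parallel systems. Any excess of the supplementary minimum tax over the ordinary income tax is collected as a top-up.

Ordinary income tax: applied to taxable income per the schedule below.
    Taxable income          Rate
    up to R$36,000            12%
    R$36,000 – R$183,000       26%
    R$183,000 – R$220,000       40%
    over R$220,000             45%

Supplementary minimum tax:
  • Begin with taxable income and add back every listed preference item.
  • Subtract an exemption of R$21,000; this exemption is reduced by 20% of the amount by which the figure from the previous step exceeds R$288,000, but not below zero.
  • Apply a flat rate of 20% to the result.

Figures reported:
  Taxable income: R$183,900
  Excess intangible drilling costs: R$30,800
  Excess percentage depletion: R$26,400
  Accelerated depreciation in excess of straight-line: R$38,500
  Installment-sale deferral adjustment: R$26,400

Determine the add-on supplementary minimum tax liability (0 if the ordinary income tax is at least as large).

Ordinary income tax:
  R$36,000 × 12% = R$4,320
  R$147,000 × 26% = R$38,220
  R$900 × 40% = R$360
  → R$42,900

Supplementary minimum tax:
  Adjusted income: R$183,900 + R$30,800 + R$26,400 + R$38,500 + R$26,400 = R$306,000
  Exemption: R$21,000 − 20% × (R$306,000 − R$288,000) = R$21,000 − R$3,600 = R$17,400
  Base: R$306,000 − R$17,400 = R$288,600
  R$288,600 × 20% = R$57,720

Excess of supplementary minimum tax over ordinary income tax: R$57,720 − R$42,900 = R$14,820.

R$14,820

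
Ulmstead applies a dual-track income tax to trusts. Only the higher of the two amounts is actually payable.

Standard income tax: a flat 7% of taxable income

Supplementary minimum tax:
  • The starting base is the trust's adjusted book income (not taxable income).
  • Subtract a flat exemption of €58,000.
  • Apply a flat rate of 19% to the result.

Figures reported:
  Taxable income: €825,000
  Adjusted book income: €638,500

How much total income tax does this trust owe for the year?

€110,295

Supplementary minimum tax:
  Base (adjusted book income): €638,500
  Less exemption €58,000 → base €580,500
  €580,500 × 19% = €110,295

Standard income tax:
  €825,000 × 7% = €57,750

€110,295 > €57,750, so the supplementary minimum tax is the binding amount.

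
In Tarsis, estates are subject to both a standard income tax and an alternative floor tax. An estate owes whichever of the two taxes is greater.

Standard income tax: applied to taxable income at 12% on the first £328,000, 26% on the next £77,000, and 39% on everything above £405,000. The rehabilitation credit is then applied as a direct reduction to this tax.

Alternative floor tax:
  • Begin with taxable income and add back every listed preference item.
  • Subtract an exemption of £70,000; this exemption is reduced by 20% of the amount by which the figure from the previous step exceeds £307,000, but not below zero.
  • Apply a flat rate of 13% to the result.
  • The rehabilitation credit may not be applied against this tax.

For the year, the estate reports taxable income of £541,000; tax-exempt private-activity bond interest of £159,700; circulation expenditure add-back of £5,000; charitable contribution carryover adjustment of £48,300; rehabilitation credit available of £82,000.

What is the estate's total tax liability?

Alternative floor tax:
  Adjusted income: £541,000 + £159,700 + £5,000 + £48,300 = £754,000
  Exemption: 20% × (£754,000 − £307,000) = £89,400 ≥ £70,000, so the exemption is fully phased out
  Base: £754,000 − £0 = £754,000
  £754,000 × 13% = £98,020

Standard income tax:
  £328,000 × 12% = £39,360
  £77,000 × 26% = £20,020
  £136,000 × 39% = £53,040
  → £112,420
  Less rehabilitation credit £82,000 → £30,420

£98,020 > £30,420, so the alternative floor tax is the binding amount.

£98,020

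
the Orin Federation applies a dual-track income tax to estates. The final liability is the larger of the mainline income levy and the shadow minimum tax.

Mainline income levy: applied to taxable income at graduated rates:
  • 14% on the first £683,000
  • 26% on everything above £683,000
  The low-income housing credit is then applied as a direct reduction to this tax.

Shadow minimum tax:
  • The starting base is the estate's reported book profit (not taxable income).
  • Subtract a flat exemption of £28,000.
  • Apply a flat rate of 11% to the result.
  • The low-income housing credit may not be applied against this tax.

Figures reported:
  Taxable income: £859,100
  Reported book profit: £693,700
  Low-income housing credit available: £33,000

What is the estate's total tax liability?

Mainline income levy:
  £683,000 × 14% = £95,620
  £176,100 × 26% = £45,786
  → £141,406
  Less low-income housing credit £33,000 → £108,406

Shadow minimum tax:
  Base (reported book profit): £693,700
  Less exemption £28,000 → base £665,700
  £665,700 × 11% = £73,227

£108,406 > £73,227, so the mainline income levy governs.

£108,406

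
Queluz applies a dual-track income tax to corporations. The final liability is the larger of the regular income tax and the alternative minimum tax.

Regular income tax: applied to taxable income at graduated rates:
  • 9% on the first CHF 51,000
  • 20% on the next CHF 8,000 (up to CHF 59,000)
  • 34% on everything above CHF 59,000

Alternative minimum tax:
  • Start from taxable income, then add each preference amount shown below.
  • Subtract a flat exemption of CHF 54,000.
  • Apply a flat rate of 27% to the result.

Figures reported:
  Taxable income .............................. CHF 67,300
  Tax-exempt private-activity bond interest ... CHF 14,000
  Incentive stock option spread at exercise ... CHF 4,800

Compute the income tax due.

Alternative minimum tax:
  Adjusted income: CHF 67,300 + CHF 14,000 + CHF 4,800 = CHF 86,100
  Less exemption CHF 54,000 → base CHF 32,100
  CHF 32,100 × 27% = CHF 8,667

Regular income tax:
  CHF 51,000 × 9% = CHF 4,590
  CHF 8,000 × 20% = CHF 1,600
  CHF 8,300 × 34% = CHF 2,822
  → CHF 9,012

CHF 9,012 > CHF 8,667, so the regular income tax governs.

CHF 9,012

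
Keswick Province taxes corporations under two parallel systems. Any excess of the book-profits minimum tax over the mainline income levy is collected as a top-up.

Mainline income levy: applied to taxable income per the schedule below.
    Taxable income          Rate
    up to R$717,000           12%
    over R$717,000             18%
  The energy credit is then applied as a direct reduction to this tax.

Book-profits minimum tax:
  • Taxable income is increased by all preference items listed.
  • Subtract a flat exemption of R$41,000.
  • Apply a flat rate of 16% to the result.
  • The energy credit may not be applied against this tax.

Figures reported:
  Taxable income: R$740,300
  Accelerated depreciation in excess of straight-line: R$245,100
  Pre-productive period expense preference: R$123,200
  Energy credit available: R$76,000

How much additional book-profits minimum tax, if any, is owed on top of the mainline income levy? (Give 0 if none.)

Book-profits minimum tax:
  Adjusted income: R$740,300 + R$245,100 + R$123,200 = R$1,108,600
  Less exemption R$41,000 → base R$1,067,600
  R$1,067,600 × 16% = R$170,816

Mainline income levy:
  R$717,000 × 12% = R$86,040
  R$23,300 × 18% = R$4,194
  → R$90,234
  Less energy credit R$76,000 → R$14,234

Excess of book-profits minimum tax over mainline income levy: R$170,816 − R$14,234 = R$156,582.

R$156,582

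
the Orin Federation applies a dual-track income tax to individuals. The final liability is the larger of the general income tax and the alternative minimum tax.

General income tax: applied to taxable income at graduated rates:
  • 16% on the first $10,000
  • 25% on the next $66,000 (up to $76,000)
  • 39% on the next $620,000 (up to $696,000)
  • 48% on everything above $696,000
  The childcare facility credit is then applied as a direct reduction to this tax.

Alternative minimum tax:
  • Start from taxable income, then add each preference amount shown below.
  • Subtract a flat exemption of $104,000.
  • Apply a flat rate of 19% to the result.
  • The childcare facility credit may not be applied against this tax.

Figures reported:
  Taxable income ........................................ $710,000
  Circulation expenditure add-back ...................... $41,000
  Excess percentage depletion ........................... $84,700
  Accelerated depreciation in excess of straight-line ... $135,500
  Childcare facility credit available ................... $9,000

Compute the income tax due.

General income tax:
  $10,000 × 16% = $1,600
  $66,000 × 25% = $16,500
  $620,000 × 39% = $241,800
  $14,000 × 48% = $6,720
  → $266,620
  Less childcare facility credit $9,000 → $257,620

Alternative minimum tax:
  Adjusted income: $710,000 + $41,000 + $84,700 + $135,500 = $971,200
  Less exemption $104,000 → base $867,200
  $867,200 × 19% = $164,768

$257,620 > $164,768, so the general income tax governs.

$257,620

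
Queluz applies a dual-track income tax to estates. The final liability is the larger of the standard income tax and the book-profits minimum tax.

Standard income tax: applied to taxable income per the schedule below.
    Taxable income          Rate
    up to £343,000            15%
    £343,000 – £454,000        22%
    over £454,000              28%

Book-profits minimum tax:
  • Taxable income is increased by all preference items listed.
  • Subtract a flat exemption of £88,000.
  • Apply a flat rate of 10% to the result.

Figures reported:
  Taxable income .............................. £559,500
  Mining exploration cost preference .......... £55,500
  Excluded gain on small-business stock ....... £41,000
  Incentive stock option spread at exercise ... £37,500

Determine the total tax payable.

£105,410

Book-profits minimum tax:
  Adjusted income: £559,500 + £55,500 + £41,000 + £37,500 = £693,500
  Less exemption £88,000 → base £605,500
  £605,500 × 10% = £60,550

Standard income tax:
  £343,000 × 15% = £51,450
  £111,000 × 22% = £24,420
  £105,500 × 28% = £29,540
  → £105,410

£105,410 > £60,550, so the standard income tax governs.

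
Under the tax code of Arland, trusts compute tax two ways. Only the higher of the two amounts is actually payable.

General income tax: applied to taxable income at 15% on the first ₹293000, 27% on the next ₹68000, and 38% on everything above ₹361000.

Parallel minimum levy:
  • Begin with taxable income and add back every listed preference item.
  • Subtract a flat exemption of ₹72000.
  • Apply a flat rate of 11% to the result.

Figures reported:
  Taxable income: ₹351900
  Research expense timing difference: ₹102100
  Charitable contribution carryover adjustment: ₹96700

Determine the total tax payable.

Parallel minimum levy:
  Adjusted income: ₹351900 + ₹102100 + ₹96700 = ₹550700
  Less exemption ₹72000 → base ₹478700
  ₹478700 × 11% = ₹52657

General income tax:
  ₹293000 × 15% = ₹43950
  ₹58900 × 27% = ₹15903
  → ₹59853

₹59853 > ₹52657, so the general income tax governs.

₹59853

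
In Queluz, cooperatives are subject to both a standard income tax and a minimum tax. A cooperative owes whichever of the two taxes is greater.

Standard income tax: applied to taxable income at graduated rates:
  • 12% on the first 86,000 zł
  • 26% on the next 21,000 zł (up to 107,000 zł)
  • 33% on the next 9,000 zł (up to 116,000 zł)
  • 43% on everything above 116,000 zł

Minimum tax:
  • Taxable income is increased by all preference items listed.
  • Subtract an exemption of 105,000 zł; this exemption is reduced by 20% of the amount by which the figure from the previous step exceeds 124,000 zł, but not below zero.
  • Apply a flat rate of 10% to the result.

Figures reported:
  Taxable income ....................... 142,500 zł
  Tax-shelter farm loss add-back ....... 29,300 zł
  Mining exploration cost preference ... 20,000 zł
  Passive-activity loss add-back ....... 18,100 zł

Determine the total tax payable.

30,145 zł

Minimum tax:
  Adjusted income: 142,500 zł + 29,300 zł + 20,000 zł + 18,100 zł = 209,900 zł
  Exemption: 105,000 zł − 20% × (209,900 zł − 124,000 zł) = 105,000 zł − 17,180 zł = 87,820 zł
  Base: 209,900 zł − 87,820 zł = 122,080 zł
  122,080 zł × 10% = 12,208 zł

Standard income tax:
  86,000 zł × 12% = 10,320 zł
  21,000 zł × 26% = 5,460 zł
  9,000 zł × 33% = 2,970 zł
  26,500 zł × 43% = 11,395 zł
  → 30,145 zł

30,145 zł > 12,208 zł, so the standard income tax governs.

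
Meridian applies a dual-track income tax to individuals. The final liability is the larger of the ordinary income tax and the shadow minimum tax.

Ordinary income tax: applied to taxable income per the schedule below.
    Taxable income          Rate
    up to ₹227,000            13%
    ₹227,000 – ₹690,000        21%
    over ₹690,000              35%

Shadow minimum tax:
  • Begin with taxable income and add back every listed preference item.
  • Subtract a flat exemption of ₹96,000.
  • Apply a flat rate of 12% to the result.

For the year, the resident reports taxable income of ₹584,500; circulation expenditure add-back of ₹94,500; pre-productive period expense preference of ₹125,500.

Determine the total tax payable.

₹104,585

Shadow minimum tax:
  Adjusted income: ₹584,500 + ₹94,500 + ₹125,500 = ₹804,500
  Less exemption ₹96,000 → base ₹708,500
  ₹708,500 × 12% = ₹85,020

Ordinary income tax:
  ₹227,000 × 13% = ₹29,510
  ₹357,500 × 21% = ₹75,075
  → ₹104,585

₹104,585 > ₹85,020, so the ordinary income tax governs.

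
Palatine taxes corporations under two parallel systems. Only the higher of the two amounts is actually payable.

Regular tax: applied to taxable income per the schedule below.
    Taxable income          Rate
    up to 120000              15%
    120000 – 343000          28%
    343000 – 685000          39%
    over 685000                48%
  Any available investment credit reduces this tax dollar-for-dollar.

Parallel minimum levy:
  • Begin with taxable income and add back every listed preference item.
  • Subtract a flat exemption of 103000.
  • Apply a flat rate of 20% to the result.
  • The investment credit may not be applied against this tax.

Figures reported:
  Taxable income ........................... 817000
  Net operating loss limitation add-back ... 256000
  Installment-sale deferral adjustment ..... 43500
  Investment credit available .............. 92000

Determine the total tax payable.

202700

Parallel minimum levy:
  Adjusted income: 817000 + 256000 + 43500 = 1116500
  Less exemption 103000 → base 1013500
  1013500 × 20% = 202700

Regular tax:
  120000 × 15% = 18000
  223000 × 28% = 62440
  342000 × 39% = 133380
  132000 × 48% = 63360
  → 277180
  Less investment credit 92000 → 185180

202700 > 185180, so the parallel minimum levy is the binding amount.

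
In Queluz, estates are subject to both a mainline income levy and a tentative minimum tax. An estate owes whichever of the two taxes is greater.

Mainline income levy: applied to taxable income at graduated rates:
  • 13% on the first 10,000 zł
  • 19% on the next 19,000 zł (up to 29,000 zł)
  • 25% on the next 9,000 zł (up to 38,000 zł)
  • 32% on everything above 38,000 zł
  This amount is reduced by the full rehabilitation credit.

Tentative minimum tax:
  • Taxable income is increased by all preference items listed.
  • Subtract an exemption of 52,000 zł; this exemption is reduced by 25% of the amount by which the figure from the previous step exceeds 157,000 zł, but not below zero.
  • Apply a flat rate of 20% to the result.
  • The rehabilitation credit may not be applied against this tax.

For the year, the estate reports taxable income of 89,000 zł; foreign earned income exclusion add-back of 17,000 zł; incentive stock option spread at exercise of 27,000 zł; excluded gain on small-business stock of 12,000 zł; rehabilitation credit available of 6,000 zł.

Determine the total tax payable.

18,600 zł

Mainline income levy:
  10,000 zł × 13% = 1,300 zł
  19,000 zł × 19% = 3,610 zł
  9,000 zł × 25% = 2,250 zł
  51,000 zł × 32% = 16,320 zł
  → 23,480 zł
  Less rehabilitation credit 6,000 zł → 17,480 zł

Tentative minimum tax:
  Adjusted income: 89,000 zł + 17,000 zł + 27,000 zł + 12,000 zł = 145,000 zł
  Exemption: 145,000 zł ≤ 157,000 zł, so full 52,000 zł applies
  Base: 145,000 zł − 52,000 zł = 93,000 zł
  93,000 zł × 20% = 18,600 zł

18,600 zł > 17,480 zł, so the tentative minimum tax is the binding amount.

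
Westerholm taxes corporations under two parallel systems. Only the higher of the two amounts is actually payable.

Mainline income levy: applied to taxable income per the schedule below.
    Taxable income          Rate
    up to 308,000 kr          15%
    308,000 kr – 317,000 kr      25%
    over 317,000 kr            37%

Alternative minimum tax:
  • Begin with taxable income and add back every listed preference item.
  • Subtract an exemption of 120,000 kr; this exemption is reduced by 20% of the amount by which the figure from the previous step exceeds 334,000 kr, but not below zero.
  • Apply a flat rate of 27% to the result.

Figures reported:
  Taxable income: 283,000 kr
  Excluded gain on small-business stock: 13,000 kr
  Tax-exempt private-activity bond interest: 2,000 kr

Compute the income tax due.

Alternative minimum tax:
  Adjusted income: 283,000 kr + 13,000 kr + 2,000 kr = 298,000 kr
  Exemption: 298,000 kr ≤ 334,000 kr, so full 120,000 kr applies
  Base: 298,000 kr − 120,000 kr = 178,000 kr
  178,000 kr × 27% = 48,060 kr

Mainline income levy:
  283,000 kr × 15% = 42,450 kr

48,060 kr > 42,450 kr, so the alternative minimum tax is the binding amount.

48,060 kr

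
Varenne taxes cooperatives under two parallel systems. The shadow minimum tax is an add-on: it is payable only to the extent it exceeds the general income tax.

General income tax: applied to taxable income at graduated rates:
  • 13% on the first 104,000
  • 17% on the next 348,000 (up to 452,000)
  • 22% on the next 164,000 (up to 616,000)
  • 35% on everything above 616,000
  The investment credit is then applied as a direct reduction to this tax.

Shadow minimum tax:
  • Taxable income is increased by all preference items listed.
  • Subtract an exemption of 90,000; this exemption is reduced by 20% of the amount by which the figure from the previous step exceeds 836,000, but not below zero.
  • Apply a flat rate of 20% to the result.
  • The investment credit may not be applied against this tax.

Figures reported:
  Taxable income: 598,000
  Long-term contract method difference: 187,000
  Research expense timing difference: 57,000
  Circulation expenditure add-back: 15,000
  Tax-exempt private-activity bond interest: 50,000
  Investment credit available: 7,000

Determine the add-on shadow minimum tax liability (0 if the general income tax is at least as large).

68,440

General income tax:
  104,000 × 13% = 13,520
  348,000 × 17% = 59,160
  146,000 × 22% = 32,120
  → 104,800
  Less investment credit 7,000 → 97,800

Shadow minimum tax:
  Adjusted income: 598,000 + 187,000 + 57,000 + 15,000 + 50,000 = 907,000
  Exemption: 90,000 − 20% × (907,000 − 836,000) = 90,000 − 14,200 = 75,800
  Base: 907,000 − 75,800 = 831,200
  831,200 × 20% = 166,240

Excess of shadow minimum tax over general income tax: 166,240 − 97,800 = 68,440.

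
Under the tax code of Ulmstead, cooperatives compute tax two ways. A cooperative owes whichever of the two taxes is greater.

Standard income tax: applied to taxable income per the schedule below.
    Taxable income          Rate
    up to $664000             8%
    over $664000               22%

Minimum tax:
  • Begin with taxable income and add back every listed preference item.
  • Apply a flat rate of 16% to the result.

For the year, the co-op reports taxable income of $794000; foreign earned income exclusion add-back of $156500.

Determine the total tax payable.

Standard income tax:
  $664000 × 8% = $53120
  $130000 × 22% = $28600
  → $81720

Minimum tax:
  Adjusted income: $794000 + $156500 = $950500
  $950500 × 16% = $152080

$152080 > $81720, so the minimum tax is the binding amount.

$152080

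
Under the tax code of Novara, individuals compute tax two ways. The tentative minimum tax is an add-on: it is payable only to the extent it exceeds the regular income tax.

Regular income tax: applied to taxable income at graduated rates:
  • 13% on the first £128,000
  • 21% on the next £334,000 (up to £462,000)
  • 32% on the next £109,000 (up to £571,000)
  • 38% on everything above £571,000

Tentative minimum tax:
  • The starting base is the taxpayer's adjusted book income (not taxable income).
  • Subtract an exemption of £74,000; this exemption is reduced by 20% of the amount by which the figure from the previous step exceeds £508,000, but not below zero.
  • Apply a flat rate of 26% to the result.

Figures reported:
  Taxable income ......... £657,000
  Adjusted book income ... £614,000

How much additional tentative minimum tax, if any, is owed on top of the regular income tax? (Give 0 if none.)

£0

Tentative minimum tax:
  Base (adjusted book income): £614,000
  Exemption: £74,000 − 20% × (£614,000 − £508,000) = £74,000 − £21,200 = £52,800
  Base: £614,000 − £52,800 = £561,200
  £561,200 × 26% = £145,912

Regular income tax:
  £128,000 × 13% = £16,640
  £334,000 × 21% = £70,140
  £109,000 × 32% = £34,880
  £86,000 × 38% = £32,680
  → £154,340

£145,912 ≤ £154,340, so no add-on is due.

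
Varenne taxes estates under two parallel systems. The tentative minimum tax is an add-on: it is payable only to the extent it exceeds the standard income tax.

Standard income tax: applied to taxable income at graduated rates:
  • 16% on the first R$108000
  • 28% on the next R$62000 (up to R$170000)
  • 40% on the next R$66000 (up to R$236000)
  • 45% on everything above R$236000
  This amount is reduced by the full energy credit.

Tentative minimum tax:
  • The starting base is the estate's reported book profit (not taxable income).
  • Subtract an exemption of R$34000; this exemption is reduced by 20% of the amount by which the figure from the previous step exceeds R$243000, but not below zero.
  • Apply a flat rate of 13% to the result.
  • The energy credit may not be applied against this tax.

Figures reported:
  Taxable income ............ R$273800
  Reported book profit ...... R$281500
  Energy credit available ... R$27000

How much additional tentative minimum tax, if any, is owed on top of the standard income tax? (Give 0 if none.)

Standard income tax:
  R$108000 × 16% = R$17280
  R$62000 × 28% = R$17360
  R$66000 × 40% = R$26400
  R$37800 × 45% = R$17010
  → R$78050
  Less energy credit R$27000 → R$51050

Tentative minimum tax:
  Base (reported book profit): R$281500
  Exemption: R$34000 − 20% × (R$281500 − R$243000) = R$34000 − R$7700 = R$26300
  Base: R$281500 − R$26300 = R$255200
  R$255200 × 13% = R$33176

R$33176 ≤ R$51050, so no add-on is due.

R$0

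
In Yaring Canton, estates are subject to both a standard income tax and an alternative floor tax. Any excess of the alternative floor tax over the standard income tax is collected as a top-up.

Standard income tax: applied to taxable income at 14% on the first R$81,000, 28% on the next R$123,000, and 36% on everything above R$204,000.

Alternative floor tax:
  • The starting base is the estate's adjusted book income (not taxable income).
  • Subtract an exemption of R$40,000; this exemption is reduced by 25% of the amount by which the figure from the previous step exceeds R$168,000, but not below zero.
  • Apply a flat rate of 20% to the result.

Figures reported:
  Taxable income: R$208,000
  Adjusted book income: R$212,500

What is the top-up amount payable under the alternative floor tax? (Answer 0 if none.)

Alternative floor tax:
  Base (adjusted book income): R$212,500
  Exemption: R$40,000 − 25% × (R$212,500 − R$168,000) = R$40,000 − R$11,125 = R$28,875
  Base: R$212,500 − R$28,875 = R$183,625
  R$183,625 × 20% = R$36,725

Standard income tax:
  R$81,000 × 14% = R$11,340
  R$123,000 × 28% = R$34,440
  R$4,000 × 36% = R$1,440
  → R$47,220

R$36,725 ≤ R$47,220, so no add-on is due.

R$0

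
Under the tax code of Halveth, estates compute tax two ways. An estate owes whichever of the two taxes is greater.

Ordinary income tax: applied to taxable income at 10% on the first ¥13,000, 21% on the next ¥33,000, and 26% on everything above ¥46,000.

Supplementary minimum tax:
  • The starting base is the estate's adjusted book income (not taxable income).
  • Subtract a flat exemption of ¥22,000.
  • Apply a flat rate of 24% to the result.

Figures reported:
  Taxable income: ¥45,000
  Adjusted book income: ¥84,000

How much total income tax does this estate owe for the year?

Supplementary minimum tax:
  Base (adjusted book income): ¥84,000
  Less exemption ¥22,000 → base ¥62,000
  ¥62,000 × 24% = ¥14,880

Ordinary income tax:
  ¥13,000 × 10% = ¥1,300
  ¥32,000 × 21% = ¥6,720
  → ¥8,020

¥14,880 > ¥8,020, so the supplementary minimum tax is the binding amount.

¥14,880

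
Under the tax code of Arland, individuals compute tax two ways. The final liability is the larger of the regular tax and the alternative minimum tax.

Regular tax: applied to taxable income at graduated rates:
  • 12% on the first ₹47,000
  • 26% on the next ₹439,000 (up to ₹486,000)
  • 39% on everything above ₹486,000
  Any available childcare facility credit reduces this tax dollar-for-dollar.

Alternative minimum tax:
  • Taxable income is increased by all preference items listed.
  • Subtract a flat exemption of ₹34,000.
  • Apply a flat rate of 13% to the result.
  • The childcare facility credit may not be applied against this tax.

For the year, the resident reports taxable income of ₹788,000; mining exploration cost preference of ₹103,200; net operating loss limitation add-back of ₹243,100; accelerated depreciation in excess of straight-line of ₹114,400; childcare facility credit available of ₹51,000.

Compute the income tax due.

₹186,560

Alternative minimum tax:
  Adjusted income: ₹788,000 + ₹103,200 + ₹243,100 + ₹114,400 = ₹1,248,700
  Less exemption ₹34,000 → base ₹1,214,700
  ₹1,214,700 × 13% = ₹157,911

Regular tax:
  ₹47,000 × 12% = ₹5,640
  ₹439,000 × 26% = ₹114,140
  ₹302,000 × 39% = ₹117,780
  → ₹237,560
  Less childcare facility credit ₹51,000 → ₹186,560

₹186,560 > ₹157,911, so the regular tax governs.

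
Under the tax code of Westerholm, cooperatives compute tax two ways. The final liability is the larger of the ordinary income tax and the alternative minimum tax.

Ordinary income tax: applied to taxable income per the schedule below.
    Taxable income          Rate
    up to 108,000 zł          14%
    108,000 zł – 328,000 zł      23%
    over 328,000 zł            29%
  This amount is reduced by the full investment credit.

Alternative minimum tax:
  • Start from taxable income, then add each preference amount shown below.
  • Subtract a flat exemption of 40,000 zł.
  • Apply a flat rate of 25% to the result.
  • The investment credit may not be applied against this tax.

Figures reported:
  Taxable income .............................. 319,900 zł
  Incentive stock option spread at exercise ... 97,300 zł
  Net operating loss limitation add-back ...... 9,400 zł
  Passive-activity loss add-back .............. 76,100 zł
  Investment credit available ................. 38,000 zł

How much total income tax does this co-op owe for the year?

Ordinary income tax:
  108,000 zł × 14% = 15,120 zł
  211,900 zł × 23% = 48,737 zł
  → 63,857 zł
  Less investment credit 38,000 zł → 25,857 zł

Alternative minimum tax:
  Adjusted income: 319,900 zł + 97,300 zł + 9,400 zł + 76,100 zł = 502,700 zł
  Less exemption 40,000 zł → base 462,700 zł
  462,700 zł × 25% = 115,675 zł

115,675 zł > 25,857 zł, so the alternative minimum tax is the binding amount.

115,675 zł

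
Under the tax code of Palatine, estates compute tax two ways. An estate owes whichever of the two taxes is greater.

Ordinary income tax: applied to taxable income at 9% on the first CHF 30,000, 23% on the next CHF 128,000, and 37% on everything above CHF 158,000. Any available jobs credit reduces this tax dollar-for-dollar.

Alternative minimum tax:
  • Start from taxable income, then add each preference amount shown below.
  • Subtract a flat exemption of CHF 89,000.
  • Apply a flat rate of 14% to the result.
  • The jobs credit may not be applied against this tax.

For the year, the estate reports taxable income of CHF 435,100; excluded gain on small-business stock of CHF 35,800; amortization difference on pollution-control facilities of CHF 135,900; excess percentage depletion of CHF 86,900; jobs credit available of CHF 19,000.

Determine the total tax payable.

CHF 115,667

Alternative minimum tax:
  Adjusted income: CHF 435,100 + CHF 35,800 + CHF 135,900 + CHF 86,900 = CHF 693,700
  Less exemption CHF 89,000 → base CHF 604,700
  CHF 604,700 × 14% = CHF 84,658

Ordinary income tax:
  CHF 30,000 × 9% = CHF 2,700
  CHF 128,000 × 23% = CHF 29,440
  CHF 277,100 × 37% = CHF 102,527
  → CHF 134,667
  Less jobs credit CHF 19,000 → CHF 115,667

CHF 115,667 > CHF 84,658, so the ordinary income tax governs.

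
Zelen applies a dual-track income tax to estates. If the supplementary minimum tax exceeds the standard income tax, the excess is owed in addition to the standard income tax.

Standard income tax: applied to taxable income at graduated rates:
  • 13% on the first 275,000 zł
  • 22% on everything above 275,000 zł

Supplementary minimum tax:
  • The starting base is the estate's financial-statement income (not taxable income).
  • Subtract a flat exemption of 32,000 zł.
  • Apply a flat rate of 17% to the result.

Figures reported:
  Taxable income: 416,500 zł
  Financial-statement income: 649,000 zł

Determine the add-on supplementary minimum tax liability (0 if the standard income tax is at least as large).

Supplementary minimum tax:
  Base (financial-statement income): 649,000 zł
  Less exemption 32,000 zł → base 617,000 zł
  617,000 zł × 17% = 104,890 zł

Standard income tax:
  275,000 zł × 13% = 35,750 zł
  141,500 zł × 22% = 31,130 zł
  → 66,880 zł

Excess of supplementary minimum tax over standard income tax: 104,890 zł − 66,880 zł = 38,010 zł.

38,010 zł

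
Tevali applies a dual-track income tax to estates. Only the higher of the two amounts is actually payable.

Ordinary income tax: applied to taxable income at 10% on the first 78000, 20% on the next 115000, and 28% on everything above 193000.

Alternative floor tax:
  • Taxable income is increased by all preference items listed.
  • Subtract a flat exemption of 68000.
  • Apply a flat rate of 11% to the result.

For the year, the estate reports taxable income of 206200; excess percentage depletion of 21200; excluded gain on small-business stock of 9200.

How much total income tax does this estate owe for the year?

Alternative floor tax:
  Adjusted income: 206200 + 21200 + 9200 = 236600
  Less exemption 68000 → base 168600
  168600 × 11% = 18546

Ordinary income tax:
  78000 × 10% = 7800
  115000 × 20% = 23000
  13200 × 28% = 3696
  → 34496

34496 > 18546, so the ordinary income tax governs.

34496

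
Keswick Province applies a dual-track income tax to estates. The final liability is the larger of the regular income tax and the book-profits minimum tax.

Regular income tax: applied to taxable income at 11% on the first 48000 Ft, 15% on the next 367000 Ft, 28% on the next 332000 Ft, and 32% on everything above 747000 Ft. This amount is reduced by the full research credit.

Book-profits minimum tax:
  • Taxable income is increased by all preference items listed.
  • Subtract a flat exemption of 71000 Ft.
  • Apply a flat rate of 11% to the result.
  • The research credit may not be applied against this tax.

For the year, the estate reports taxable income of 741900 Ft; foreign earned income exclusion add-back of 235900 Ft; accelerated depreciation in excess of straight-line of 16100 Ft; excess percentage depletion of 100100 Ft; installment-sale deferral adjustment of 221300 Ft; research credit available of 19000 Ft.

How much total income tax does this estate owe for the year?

Book-profits minimum tax:
  Adjusted income: 741900 Ft + 235900 Ft + 16100 Ft + 100100 Ft + 221300 Ft = 1315300 Ft
  Less exemption 71000 Ft → base 1244300 Ft
  1244300 Ft × 11% = 136873 Ft

Regular income tax:
  48000 Ft × 11% = 5280 Ft
  367000 Ft × 15% = 55050 Ft
  326900 Ft × 28% = 91532 Ft
  → 151862 Ft
  Less research credit 19000 Ft → 132862 Ft

136873 Ft > 132862 Ft, so the book-profits minimum tax is the binding amount.

136873 Ft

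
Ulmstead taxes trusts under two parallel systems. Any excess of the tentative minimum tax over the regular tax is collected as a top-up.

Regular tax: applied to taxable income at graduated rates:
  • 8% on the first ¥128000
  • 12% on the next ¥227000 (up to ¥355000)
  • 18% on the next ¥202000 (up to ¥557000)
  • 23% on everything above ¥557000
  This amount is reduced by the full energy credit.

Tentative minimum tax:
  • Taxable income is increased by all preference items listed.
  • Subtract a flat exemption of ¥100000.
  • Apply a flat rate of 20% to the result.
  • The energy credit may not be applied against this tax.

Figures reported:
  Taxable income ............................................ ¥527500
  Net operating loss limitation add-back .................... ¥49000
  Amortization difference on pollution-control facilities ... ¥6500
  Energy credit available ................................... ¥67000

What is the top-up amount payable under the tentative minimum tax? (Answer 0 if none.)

Regular tax:
  ¥128000 × 8% = ¥10240
  ¥227000 × 12% = ¥27240
  ¥172500 × 18% = ¥31050
  → ¥68530
  Less energy credit ¥67000 → ¥1530

Tentative minimum tax:
  Adjusted income: ¥527500 + ¥49000 + ¥6500 = ¥583000
  Less exemption ¥100000 → base ¥483000
  ¥483000 × 20% = ¥96600

Excess of tentative minimum tax over regular tax: ¥96600 − ¥1530 = ¥95070.

¥95070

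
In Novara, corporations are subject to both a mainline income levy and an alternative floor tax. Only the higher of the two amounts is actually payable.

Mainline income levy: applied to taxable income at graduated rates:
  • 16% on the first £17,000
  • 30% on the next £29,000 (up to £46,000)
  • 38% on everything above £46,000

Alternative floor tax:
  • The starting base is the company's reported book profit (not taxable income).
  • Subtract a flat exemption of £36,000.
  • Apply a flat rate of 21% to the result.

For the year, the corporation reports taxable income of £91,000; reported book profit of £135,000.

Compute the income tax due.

£28,520

Mainline income levy:
  £17,000 × 16% = £2,720
  £29,000 × 30% = £8,700
  £45,000 × 38% = £17,100
  → £28,520

Alternative floor tax:
  Base (reported book profit): £135,000
  Less exemption £36,000 → base £99,000
  £99,000 × 21% = £20,790

£28,520 > £20,790, so the mainline income levy governs.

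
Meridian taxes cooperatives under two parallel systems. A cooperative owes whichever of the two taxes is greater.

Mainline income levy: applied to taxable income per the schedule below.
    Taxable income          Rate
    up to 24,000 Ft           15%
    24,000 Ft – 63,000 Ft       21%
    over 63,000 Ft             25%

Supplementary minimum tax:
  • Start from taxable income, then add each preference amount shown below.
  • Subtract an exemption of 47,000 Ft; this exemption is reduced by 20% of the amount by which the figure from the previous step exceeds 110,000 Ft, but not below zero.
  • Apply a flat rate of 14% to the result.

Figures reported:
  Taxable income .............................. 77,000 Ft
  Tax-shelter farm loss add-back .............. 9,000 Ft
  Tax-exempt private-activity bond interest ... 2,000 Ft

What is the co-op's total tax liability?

Supplementary minimum tax:
  Adjusted income: 77,000 Ft + 9,000 Ft + 2,000 Ft = 88,000 Ft
  Exemption: 88,000 Ft ≤ 110,000 Ft, so full 47,000 Ft applies
  Base: 88,000 Ft − 47,000 Ft = 41,000 Ft
  41,000 Ft × 14% = 5,740 Ft

Mainline income levy:
  24,000 Ft × 15% = 3,600 Ft
  39,000 Ft × 21% = 8,190 Ft
  14,000 Ft × 25% = 3,500 Ft
  → 15,290 Ft

15,290 Ft > 5,740 Ft, so the mainline income levy governs.

15,290 Ft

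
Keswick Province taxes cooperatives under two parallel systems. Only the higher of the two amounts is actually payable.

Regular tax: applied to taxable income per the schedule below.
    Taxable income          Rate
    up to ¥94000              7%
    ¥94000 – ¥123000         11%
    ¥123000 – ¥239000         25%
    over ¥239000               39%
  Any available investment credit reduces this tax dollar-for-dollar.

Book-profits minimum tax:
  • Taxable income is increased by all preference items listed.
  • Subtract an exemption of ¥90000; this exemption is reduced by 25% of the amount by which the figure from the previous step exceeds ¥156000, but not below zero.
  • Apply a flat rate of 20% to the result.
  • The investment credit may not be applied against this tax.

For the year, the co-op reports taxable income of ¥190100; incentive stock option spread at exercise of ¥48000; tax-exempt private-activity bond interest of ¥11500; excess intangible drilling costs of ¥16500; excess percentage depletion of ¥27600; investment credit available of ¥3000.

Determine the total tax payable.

¥47625

Regular tax:
  ¥94000 × 7% = ¥6580
  ¥29000 × 11% = ¥3190
  ¥67100 × 25% = ¥16775
  → ¥26545
  Less investment credit ¥3000 → ¥23545

Book-profits minimum tax:
  Adjusted income: ¥190100 + ¥48000 + ¥11500 + ¥16500 + ¥27600 = ¥293700
  Exemption: ¥90000 − 25% × (¥293700 − ¥156000) = ¥90000 − ¥34425 = ¥55575
  Base: ¥293700 − ¥55575 = ¥238125
  ¥238125 × 20% = ¥47625

¥47625 > ¥23545, so the book-profits minimum tax is the binding amount.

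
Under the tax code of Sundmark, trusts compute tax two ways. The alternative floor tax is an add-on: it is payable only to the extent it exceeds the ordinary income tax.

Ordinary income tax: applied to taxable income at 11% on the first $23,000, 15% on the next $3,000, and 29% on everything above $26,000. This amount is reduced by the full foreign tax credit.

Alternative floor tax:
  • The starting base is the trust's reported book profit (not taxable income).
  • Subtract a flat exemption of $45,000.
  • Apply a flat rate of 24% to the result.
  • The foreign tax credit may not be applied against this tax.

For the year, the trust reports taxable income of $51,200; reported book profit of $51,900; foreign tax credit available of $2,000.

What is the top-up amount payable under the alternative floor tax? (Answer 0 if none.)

$0

Ordinary income tax:
  $23,000 × 11% = $2,530
  $3,000 × 15% = $450
  $25,200 × 29% = $7,308
  → $10,288
  Less foreign tax credit $2,000 → $8,288

Alternative floor tax:
  Base (reported book profit): $51,900
  Less exemption $45,000 → base $6,900
  $6,900 × 24% = $1,656

$1,656 ≤ $8,288, so no add-on is due.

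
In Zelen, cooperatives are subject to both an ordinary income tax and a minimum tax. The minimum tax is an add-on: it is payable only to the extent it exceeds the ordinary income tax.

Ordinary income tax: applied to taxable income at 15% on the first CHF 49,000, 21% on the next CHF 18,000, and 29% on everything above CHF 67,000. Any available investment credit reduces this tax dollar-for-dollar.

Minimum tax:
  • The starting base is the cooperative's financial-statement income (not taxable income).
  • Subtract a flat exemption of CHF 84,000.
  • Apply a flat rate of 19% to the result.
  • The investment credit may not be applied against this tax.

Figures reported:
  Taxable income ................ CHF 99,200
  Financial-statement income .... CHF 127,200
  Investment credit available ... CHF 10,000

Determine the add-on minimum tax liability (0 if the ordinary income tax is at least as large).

Ordinary income tax:
  CHF 49,000 × 15% = CHF 7,350
  CHF 18,000 × 21% = CHF 3,780
  CHF 32,200 × 29% = CHF 9,338
  → CHF 20,468
  Less investment credit CHF 10,000 → CHF 10,468

Minimum tax:
  Base (financial-statement income): CHF 127,200
  Less exemption CHF 84,000 → base CHF 43,200
  CHF 43,200 × 19% = CHF 8,208

CHF 8,208 ≤ CHF 10,468, so no add-on is due.

CHF 0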